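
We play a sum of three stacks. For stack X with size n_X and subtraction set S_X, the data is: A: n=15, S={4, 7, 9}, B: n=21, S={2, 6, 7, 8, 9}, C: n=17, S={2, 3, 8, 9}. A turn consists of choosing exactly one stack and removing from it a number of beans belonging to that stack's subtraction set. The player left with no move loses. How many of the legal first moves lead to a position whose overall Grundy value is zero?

5

Stack A, S = {4, 7, 9}:
n :  0  1  2  3  4  5  6  7  8  9 10 11 12 13 14 15
G :  0  0  0  0  1  1  1  1  2  2  2  2  3  0  0  0
G_A(15) = 0.
Stack B, S = {2, 6, 7, 8, 9}:
G(0) = 0
G(1) = mex{} = 0
G(2) = mex{0} = 1
G(3) = mex{0} = 1
G(4) = mex{1} = 0
G(5) = mex{1} = 0
G(6) = mex{0,0} = 1
G(7) = mex{0,0,0} = 1
G(8) = mex{1,1,0,0} = 2
G(9) = mex{1,1,1,0,0} = 2
G(10) = mex{2,0,1,1,0} = 3
G(11) = mex{2,0,0,1,1} = 3
G(12) = mex{3,1,0,0,1} = 2
G(13) = mex{3,1,1,0,0} = 2
G(14) = mex{2,2,1,1,0} = 3
G(15) = mex{2,2,2,1,1} = 0
G(16) = mex{3,3,2,2,1} = 0
G(17) = mex{0,3,3,2,2} = 1
G(18) = mex{0,2,3,3,2} = 1
G(19) = mex{1,2,2,3,3} = 0
G(20) = mex{1,3,2,2,3} = 0
G(21) = mex{0,0,3,2,2} = 1
G_B(21) = 1.
Stack C, S = {2, 3, 8, 9}:
G(0) = 0
G(1) = mex{} = 0
G(2) = mex{0} = 1
G(3) = mex{0,0} = 1
G(4) = mex{1,0} = 2
G(5) = mex{1,1} = 0
G(6) = mex{2,1} = 0
G(7) = mex{0,2} = 1
G(8) = mex{0,0,0} = 1
G(9) = mex{1,0,0,0} = 2
G(10) = mex{1,1,1,0} = 2
G(11) = mex{2,1,1,1} = 0
G(12) = mex{2,2,2,1} = 0
G(13) = mex{0,2,0,2} = 1
G(14) = mex{0,0,0,0} = 1
G(15) = mex{1,0,1,0} = 2
G(16) = mex{1,1,1,1} = 0
G(17) = mex{2,1,2,1} = 0
G_C(17) = 0.
Combined Grundy value = 0 ⊕ 1 ⊕ 0 = 1.
A winning move leaves total XOR = 0, i.e. changes one component's Grundy value g to g ⊕ X where X is the current total.
Stack A: need g' = 0⊕1 = 1. Options: 15−4→G=2, 15−7→G=2, 15−9→G=1. Hits: 1.
Stack B: need g' = 1⊕1 = 0. Options: 21−2→G=0, 21−6→G=0, 21−7→G=3, 21−8→G=2, 21−9→G=2. Hits: 2.
Stack C: need g' = 0⊕1 = 1. Options: 17−2→G=2, 17−3→G=1, 17−8→G=2, 17−9→G=1. Hits: 2.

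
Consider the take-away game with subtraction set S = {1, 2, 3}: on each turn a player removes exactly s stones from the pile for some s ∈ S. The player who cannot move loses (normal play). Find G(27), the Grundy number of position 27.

G(0) = 0
G(1) = mex{0} = 1
G(2) = mex{1,0} = 2
G(3) = mex{2,1,0} = 3
G(4) = mex{3,2,1} = 0
G(5) = mex{0,3,2} = 1
G(6) = mex{1,0,3} = 2
G(7) = mex{2,1,0} = 3
G(8) = mex{3,2,1} = 0
G(9) = mex{0,3,2} = 1
G(10) = mex{1,0,3} = 2
G(11) = mex{2,1,0} = 3
G(12) = mex{3,2,1} = 0
G(13) = mex{0,3,2} = 1
G(14) = mex{1,0,3} = 2
G(15) = mex{2,1,0} = 3
G(16) = mex{3,2,1} = 0
G(17) = mex{0,3,2} = 1
G(18) = mex{1,0,3} = 2
G(19) = mex{2,1,0} = 3
G(20) = mex{3,2,1} = 0
G(21) = mex{0,3,2} = 1
G(22) = mex{1,0,3} = 2
G(23) = mex{2,1,0} = 3
G(24) = mex{3,2,1} = 0
G(25) = mex{0,3,2} = 1
G(26) = mex{1,0,3} = 2
G(27) = mex{2,1,0} = 3

3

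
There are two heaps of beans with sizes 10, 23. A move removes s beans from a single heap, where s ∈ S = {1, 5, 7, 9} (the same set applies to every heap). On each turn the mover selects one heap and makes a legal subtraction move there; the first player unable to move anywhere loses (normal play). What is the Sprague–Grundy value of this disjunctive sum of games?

1

All heaps use S = {1, 5, 7, 9}:
n :  0  1  2  3  4  5  6  7  8  9 10 11 12 13 14 15 16 17 18 19 20 21 22 23
G :  0  1  0  1  0  1  0  1  0  1  0  1  0  1  0  1  0  1  0  1  0  1  0  1
Heap A: G(10) = 0.
Heap B: G(23) = 1.
Combined Grundy value = 0 ⊕ 1 = 1.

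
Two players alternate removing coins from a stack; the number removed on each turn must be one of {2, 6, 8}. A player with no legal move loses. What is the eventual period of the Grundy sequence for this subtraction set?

14

G(0) = 0
G(1) = mex{} = 0
G(2) = mex{0} = 1
G(3) = mex{0} = 1
G(4) = mex{1} = 0
G(5) = mex{1} = 0
G(6) = mex{0,0} = 1
G(7) = mex{0,0} = 1
G(8) = mex{1,1,0} = 2
G(9) = mex{1,1,0} = 2
G(10) = mex{2,0,1} = 3
G(11) = mex{2,0,1} = 3
G(12) = mex{3,1,0} = 2
G(13) = mex{3,1,0} = 2
G(14) = mex{2,2,1} = 0
G(15) = mex{2,2,1} = 0
G(16) = mex{0,3,2} = 1
G(17) = mex{0,3,2} = 1
G(18) = mex{1,2,3} = 0
G(19) = mex{1,2,3} = 0
G(20) = mex{0,0,2} = 1
G(21) = mex{0,0,2} = 1
G(22) = mex{1,1,0} = 2
G(23) = mex{1,1,0} = 2
G(24) = mex{2,0,1} = 3
G(25) = mex{2,0,1} = 3
G(26) = mex{3,1,0} = 2
G(27) = mex{3,1,0} = 2
G(28) = mex{2,2,1} = 0
G(29) = mex{2,2,1} = 0
G(n+14) = G(n) holds for n = 0,…,7 (a full window of length max(S) = 8), so the sequence is purely periodic with period 14.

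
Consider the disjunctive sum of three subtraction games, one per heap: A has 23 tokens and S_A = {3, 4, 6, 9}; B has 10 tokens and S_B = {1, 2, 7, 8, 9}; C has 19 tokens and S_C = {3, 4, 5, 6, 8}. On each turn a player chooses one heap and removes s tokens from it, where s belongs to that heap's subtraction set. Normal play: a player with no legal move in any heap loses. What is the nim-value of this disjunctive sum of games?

5

Heap A, S = {3, 4, 6, 9}:
G(0) = 0
G(1) = mex{} = 0
G(2) = mex{} = 0
G(3) = mex{0} = 1
G(4) = mex{0,0} = 1
G(5) = mex{0,0} = 1
G(6) = mex{1,0,0} = 2
G(7) = mex{1,1,0} = 2
G(8) = mex{1,1,0} = 2
G(9) = mex{2,1,1,0} = 3
G(10) = mex{2,2,1,0} = 3
G(11) = mex{2,2,1,0} = 3
G(12) = mex{3,2,2,1} = 0
G(13) = mex{3,3,2,1} = 0
G(14) = mex{3,3,2,1} = 0
G(15) = mex{0,3,3,2} = 1
G(16) = mex{0,0,3,2} = 1
G(17) = mex{0,0,3,2} = 1
G(18) = mex{1,0,0,3} = 2
G(19) = mex{1,1,0,3} = 2
G(20) = mex{1,1,0,3} = 2
G(21) = mex{2,1,1,0} = 3
G(22) = mex{2,2,1,0} = 3
G(23) = mex{2,2,1,0} = 3
G_A(23) = 3.
Heap B, S = {1, 2, 7, 8, 9}:
G(0) = 0
G(1) = mex{0} = 1
G(2) = mex{1,0} = 2
G(3) = mex{2,1} = 0
G(4) = mex{0,2} = 1
G(5) = mex{1,0} = 2
G(6) = mex{2,1} = 0
G(7) = mex{0,2,0} = 1
G(8) = mex{1,0,1,0} = 2
G(9) = mex{2,1,2,1,0} = 3
G(10) = mex{3,2,0,2,1} = 4
G_B(10) = 4.
Heap C, S = {3, 4, 5, 6, 8}:
G(0) = 0
G(1) = mex{} = 0
G(2) = mex{} = 0
G(3) = mex{0} = 1
G(4) = mex{0,0} = 1
G(5) = mex{0,0,0} = 1
G(6) = mex{1,0,0,0} = 2
G(7) = mex{1,1,0,0} = 2
G(8) = mex{1,1,1,0,0} = 2
G(9) = mex{2,1,1,1,0} = 3
G(10) = mex{2,2,1,1,0} = 3
G(11) = mex{2,2,2,1,1} = 0
G(12) = mex{3,2,2,2,1} = 0
G(13) = mex{3,3,2,2,1} = 0
G(14) = mex{0,3,3,2,2} = 1
G(15) = mex{0,0,3,3,2} = 1
G(16) = mex{0,0,0,3,2} = 1
G(17) = mex{1,0,0,0,3} = 2
G(18) = mex{1,1,0,0,3} = 2
G(19) = mex{1,1,1,0,0} = 2
G_C(19) = 2.
Combined Grundy value = 3 ⊕ 4 ⊕ 2 = 5.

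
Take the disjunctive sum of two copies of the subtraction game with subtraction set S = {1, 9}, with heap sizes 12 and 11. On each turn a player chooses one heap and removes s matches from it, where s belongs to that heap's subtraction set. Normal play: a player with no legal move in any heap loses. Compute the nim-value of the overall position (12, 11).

All heaps use S = {1, 9}:
n :  0  1  2  3  4  5  6  7  8  9 10 11 12
G :  0  1  0  1  0  1  0  1  0  1  0  1  0
Heap A: G(12) = 0.
Heap B: G(11) = 1.
Combined Grundy value = 0 ⊕ 1 = 1.

1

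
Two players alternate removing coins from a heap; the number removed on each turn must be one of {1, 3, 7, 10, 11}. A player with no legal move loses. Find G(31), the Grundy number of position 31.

n :  0  1  2  3  4  5  6  7  8  9 10 11 12 13 14 15 16 17 18 19 20 21 22 23 24 25 26 27 28 29 30 31
G :  0  1  0  1  0  1  0  1  0  1  2  3  2  3  2  3  2  3  2  3  0  1  0  1  0  1  0  1  0  1  2  3

3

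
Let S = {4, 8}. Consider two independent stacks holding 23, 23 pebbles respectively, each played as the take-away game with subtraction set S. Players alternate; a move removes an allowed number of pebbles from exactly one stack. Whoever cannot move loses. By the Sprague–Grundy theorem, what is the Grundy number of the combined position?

0

All stacks use S = {4, 8}:
n :  0  1  2  3  4  5  6  7  8  9 10 11 12 13 14 15 16 17 18 19 20 21 22 23
G :  0  0  0  0  1  1  1  1  2  2  2  2  0  0  0  0  1  1  1  1  2  2  2  2
Stack A: G(23) = 2.
Stack B: G(23) = 2.
Combined Grundy value = 2 ⊕ 2 = 0.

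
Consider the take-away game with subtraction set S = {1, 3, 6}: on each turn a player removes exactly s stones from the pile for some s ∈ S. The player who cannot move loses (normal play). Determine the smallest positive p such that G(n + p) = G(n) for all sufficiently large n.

9

n :  0  1  2  3  4  5  6  7  8  9 10 11 12 13 14 15 16 17 18 19
G :  0  1  0  1  0  1  2  3  2  0  1  0  1  0  1  2  3  2  0  1
G(n+9) = G(n) holds for n = 0,…,5 (a full window of length max(S) = 6), so the sequence is purely periodic with period 9.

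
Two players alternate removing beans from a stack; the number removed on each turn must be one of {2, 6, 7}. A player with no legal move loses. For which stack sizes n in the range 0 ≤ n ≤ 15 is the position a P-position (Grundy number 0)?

0, 1, 4, 5, 9, 13, 14

G(0) = 0
G(1) = mex{} = 0
G(2) = mex{0} = 1
G(3) = mex{0} = 1
G(4) = mex{1} = 0
G(5) = mex{1} = 0
G(6) = mex{0,0} = 1
G(7) = mex{0,0,0} = 1
G(8) = mex{1,1,0} = 2
G(9) = mex{1,1,1} = 0
G(10) = mex{2,0,1} = 3
G(11) = mex{0,0,0} = 1
G(12) = mex{3,1,0} = 2
G(13) = mex{1,1,1} = 0
G(14) = mex{2,2,1} = 0
G(15) = mex{0,0,2} = 1
P-positions are exactly the n with G(n) = 0.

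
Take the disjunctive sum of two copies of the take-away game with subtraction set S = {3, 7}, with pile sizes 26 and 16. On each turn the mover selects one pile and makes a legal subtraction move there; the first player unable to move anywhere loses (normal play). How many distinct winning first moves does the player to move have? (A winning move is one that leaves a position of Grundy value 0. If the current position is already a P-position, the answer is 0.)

All piles use S = {3, 7}:
n :  0  1  2  3  4  5  6  7  8  9 10 11 12 13 14 15 16 17 18 19 20 21 22 23 24 25 26
G :  0  0  0  1  1  1  0  2  2  1  0  0  0  1  1  1  0  2  2  1  0  0  0  1  1  1  0
Pile A: G(26) = 0.
Pile B: G(16) = 0.
Combined Grundy value = 0 ⊕ 0 = 0.
A winning move leaves total XOR = 0, i.e. changes one component's Grundy value g to g ⊕ X where X is the current total.
Pile A: target g' = 0⊕0 = 0, but every legal move changes the Grundy value (mex property), so 0 moves.
Pile B: target g' = 0⊕0 = 0, but every legal move changes the Grundy value (mex property), so 0 moves.

0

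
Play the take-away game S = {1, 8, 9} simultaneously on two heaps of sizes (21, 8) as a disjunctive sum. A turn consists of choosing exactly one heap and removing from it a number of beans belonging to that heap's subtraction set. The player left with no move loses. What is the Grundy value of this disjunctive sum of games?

3

All heaps use S = {1, 8, 9}:
n :  0  1  2  3  4  5  6  7  8  9 10 11 12 13 14 15 16 17 18 19 20 21
G :  0  1  0  1  0  1  0  1  2  3  2  3  2  3  2  3  0  1  0  1  0  1
Heap A: G(21) = 1.
Heap B: G(8) = 2.
Combined Grundy value = 1 ⊕ 2 = 3.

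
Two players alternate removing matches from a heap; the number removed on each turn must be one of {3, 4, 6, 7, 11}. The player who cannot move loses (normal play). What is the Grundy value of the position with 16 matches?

G(0) = 0
G(1) = mex{} = 0
G(2) = mex{} = 0
G(3) = mex{0} = 1
G(4) = mex{0,0} = 1
G(5) = mex{0,0} = 1
G(6) = mex{1,0,0} = 2
G(7) = mex{1,1,0,0} = 2
G(8) = mex{1,1,0,0} = 2
G(9) = mex{2,1,1,0} = 3
G(10) = mex{2,2,1,1} = 0
G(11) = mex{2,2,1,1,0} = 3
G(12) = mex{3,2,2,1,0} = 4
G(13) = mex{0,3,2,2,0} = 1
G(14) = mex{3,0,2,2,1} = 4
G(15) = mex{4,3,3,2,1} = 0
G(16) = mex{1,4,0,3,1} = 2

2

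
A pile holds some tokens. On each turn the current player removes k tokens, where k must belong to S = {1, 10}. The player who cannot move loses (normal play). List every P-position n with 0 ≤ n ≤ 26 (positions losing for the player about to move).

n :  0  1  2  3  4  5  6  7  8  9 10 11 12 13 14 15 16 17 18 19 20 21 22 23 24 25 26
G :  0  1  0  1  0  1  0  1  0  1  2  0  1  0  1  0  1  0  1  0  1  2  0  1  0  1  0
P-positions are exactly the n with G(n) = 0.

0, 2, 4, 6, 8, 11, 13, 15, 17, 19, 22, 24, 26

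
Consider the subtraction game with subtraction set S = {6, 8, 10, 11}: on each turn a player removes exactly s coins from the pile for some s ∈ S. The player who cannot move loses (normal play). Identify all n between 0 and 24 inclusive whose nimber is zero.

n :  0  1  2  3  4  5  6  7  8  9 10 11 12 13 14 15 16 17 18 19 20 21 22 23 24
G :  0  0  0  0  0  0  1  1  1  1  1  1  2  2  2  2  2  0  0  0  0  0  0  1  1
P-positions are exactly the n with G(n) = 0.

0, 1, 2, 3, 4, 5, 17, 18, 19, 20, 21, 22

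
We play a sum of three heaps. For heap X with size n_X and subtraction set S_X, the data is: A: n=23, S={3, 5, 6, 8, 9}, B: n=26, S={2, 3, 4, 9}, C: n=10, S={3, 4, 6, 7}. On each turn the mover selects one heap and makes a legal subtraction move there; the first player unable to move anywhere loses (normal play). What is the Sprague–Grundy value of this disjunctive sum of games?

Heap A, S = {3, 5, 6, 8, 9}:
G(0) = 0
G(1) = mex{} = 0
G(2) = mex{} = 0
G(3) = mex{0} = 1
G(4) = mex{0} = 1
G(5) = mex{0,0} = 1
G(6) = mex{1,0,0} = 2
G(7) = mex{1,0,0} = 2
G(8) = mex{1,1,0,0} = 2
G(9) = mex{2,1,1,0,0} = 3
G(10) = mex{2,1,1,0,0} = 3
G(11) = mex{2,2,1,1,0} = 3
G(12) = mex{3,2,2,1,1} = 0
G(13) = mex{3,2,2,1,1} = 0
G(14) = mex{3,3,2,2,1} = 0
G(15) = mex{0,3,3,2,2} = 1
G(16) = mex{0,3,3,2,2} = 1
G(17) = mex{0,0,3,3,2} = 1
G(18) = mex{1,0,0,3,3} = 2
G(19) = mex{1,0,0,3,3} = 2
G(20) = mex{1,1,0,0,3} = 2
G(21) = mex{2,1,1,0,0} = 3
G(22) = mex{2,1,1,0,0} = 3
G(23) = mex{2,2,1,1,0} = 3
G_A(23) = 3.
Heap B, S = {2, 3, 4, 9}:
G(0) = 0
G(1) = mex{} = 0
G(2) = mex{0} = 1
G(3) = mex{0,0} = 1
G(4) = mex{1,0,0} = 2
G(5) = mex{1,1,0} = 2
G(6) = mex{2,1,1} = 0
G(7) = mex{2,2,1} = 0
G(8) = mex{0,2,2} = 1
G(9) = mex{0,0,2,0} = 1
G(10) = mex{1,0,0,0} = 2
G(11) = mex{1,1,0,1} = 2
G(12) = mex{2,1,1,1} = 0
G(13) = mex{2,2,1,2} = 0
G(14) = mex{0,2,2,2} = 1
G(15) = mex{0,0,2,0} = 1
G(16) = mex{1,0,0,0} = 2
G(17) = mex{1,1,0,1} = 2
G(18) = mex{2,1,1,1} = 0
G(19) = mex{2,2,1,2} = 0
G(20) = mex{0,2,2,2} = 1
G(21) = mex{0,0,2,0} = 1
G(22) = mex{1,0,0,0} = 2
G(23) = mex{1,1,0,1} = 2
G(24) = mex{2,1,1,1} = 0
G(25) = mex{2,2,1,2} = 0
G(26) = mex{0,2,2,2} = 1
G_B(26) = 1.
Heap C, S = {3, 4, 6, 7}:
n :  0  1  2  3  4  5  6  7  8  9 10
G :  0  0  0  1  1  1  2  2  2  3  0
G_C(10) = 0.
Combined Grundy value = 3 ⊕ 1 ⊕ 0 = 2.

2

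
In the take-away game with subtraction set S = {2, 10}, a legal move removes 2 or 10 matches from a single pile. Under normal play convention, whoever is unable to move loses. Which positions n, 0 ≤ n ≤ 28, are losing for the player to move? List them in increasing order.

0, 1, 4, 5, 8, 9, 12, 13, 16, 17, 20, 21, 24, 25, 28

G(0) = 0
G(1) = mex{} = 0
G(2) = mex{0} = 1
G(3) = mex{0} = 1
G(4) = mex{1} = 0
G(5) = mex{1} = 0
G(6) = mex{0} = 1
G(7) = mex{0} = 1
G(8) = mex{1} = 0
G(9) = mex{1} = 0
G(10) = mex{0,0} = 1
G(11) = mex{0,0} = 1
G(12) = mex{1,1} = 0
G(13) = mex{1,1} = 0
G(14) = mex{0,0} = 1
G(15) = mex{0,0} = 1
G(16) = mex{1,1} = 0
G(17) = mex{1,1} = 0
G(18) = mex{0,0} = 1
G(19) = mex{0,0} = 1
G(20) = mex{1,1} = 0
G(21) = mex{1,1} = 0
G(22) = mex{0,0} = 1
G(23) = mex{0,0} = 1
G(24) = mex{1,1} = 0
G(25) = mex{1,1} = 0
G(26) = mex{0,0} = 1
G(27) = mex{0,0} = 1
G(28) = mex{1,1} = 0
P-positions are exactly the n with G(n) = 0.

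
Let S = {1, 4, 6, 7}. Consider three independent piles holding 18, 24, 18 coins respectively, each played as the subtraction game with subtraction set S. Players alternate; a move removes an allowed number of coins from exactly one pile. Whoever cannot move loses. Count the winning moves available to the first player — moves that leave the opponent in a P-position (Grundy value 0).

6

All piles use S = {1, 4, 6, 7}:
n :  0  1  2  3  4  5  6  7  8  9 10 11 12 13 14 15 16 17 18 19 20 21 22 23 24
G :  0  1  0  1  2  0  1  2  3  2  0  1  2  0  1  0  1  2  0  1  2  3  2  0  1
Pile A: G(18) = 0.
Pile B: G(24) = 1.
Pile C: G(18) = 0.
Combined Grundy value = 0 ⊕ 1 ⊕ 0 = 1.
A winning move leaves total XOR = 0, i.e. changes one component's Grundy value g to g ⊕ X where X is the current total.
Pile A: need g' = 0⊕1 = 1. Options: 18−1→G=2, 18−4→G=1, 18−6→G=2, 18−7→G=1. Hits: 2.
Pile B: need g' = 1⊕1 = 0. Options: 24−1→G=0, 24−4→G=2, 24−6→G=0, 24−7→G=2. Hits: 2.
Pile C: need g' = 0⊕1 = 1. Options: 18−1→G=2, 18−4→G=1, 18−6→G=2, 18−7→G=1. Hits: 2.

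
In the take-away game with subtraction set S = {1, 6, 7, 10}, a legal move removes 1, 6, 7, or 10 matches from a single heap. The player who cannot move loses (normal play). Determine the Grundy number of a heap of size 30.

0

G(0) = 0
G(1) = mex{0} = 1
G(2) = mex{1} = 0
G(3) = mex{0} = 1
G(4) = mex{1} = 0
G(5) = mex{0} = 1
G(6) = mex{1,0} = 2
G(7) = mex{2,1,0} = 3
G(8) = mex{3,0,1} = 2
G(9) = mex{2,1,0} = 3
G(10) = mex{3,0,1,0} = 2
G(11) = mex{2,1,0,1} = 3
G(12) = mex{3,2,1,0} = 4
G(13) = mex{4,3,2,1} = 0
G(14) = mex{0,2,3,0} = 1
G(15) = mex{1,3,2,1} = 0
G(16) = mex{0,2,3,2} = 1
G(17) = mex{1,3,2,3} = 0
G(18) = mex{0,4,3,2} = 1
G(19) = mex{1,0,4,3} = 2
G(20) = mex{2,1,0,2} = 3
G(21) = mex{3,0,1,3} = 2
G(22) = mex{2,1,0,4} = 3
G(23) = mex{3,0,1,0} = 2
G(24) = mex{2,1,0,1} = 3
G(25) = mex{3,2,1,0} = 4
G(26) = mex{4,3,2,1} = 0
G(27) = mex{0,2,3,0} = 1
G(28) = mex{1,3,2,1} = 0
G(29) = mex{0,2,3,2} = 1
G(30) = mex{1,3,2,3} = 0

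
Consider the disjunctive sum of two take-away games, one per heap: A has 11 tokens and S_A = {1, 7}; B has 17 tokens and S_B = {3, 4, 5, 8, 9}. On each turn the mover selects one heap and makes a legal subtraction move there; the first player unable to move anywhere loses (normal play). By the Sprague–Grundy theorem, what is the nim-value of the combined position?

0

Heap A, S = {1, 7}:
n :  0  1  2  3  4  5  6  7  8  9 10 11
G :  0  1  0  1  0  1  0  1  0  1  0  1
G_A(11) = 1.
Heap B, S = {3, 4, 5, 8, 9}:
n :  0  1  2  3  4  5  6  7  8  9 10 11 12 13 14 15 16 17
G :  0  0  0  1  1  1  2  2  2  3  3  3  0  0  0  1  1  1
G_B(17) = 1.
Combined Grundy value = 1 ⊕ 1 = 0.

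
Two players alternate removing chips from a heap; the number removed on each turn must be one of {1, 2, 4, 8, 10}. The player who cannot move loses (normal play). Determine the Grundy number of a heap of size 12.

G(0) = 0
G(1) = mex{0} = 1
G(2) = mex{1,0} = 2
G(3) = mex{2,1} = 0
G(4) = mex{0,2,0} = 1
G(5) = mex{1,0,1} = 2
G(6) = mex{2,1,2} = 0
G(7) = mex{0,2,0} = 1
G(8) = mex{1,0,1,0} = 2
G(9) = mex{2,1,2,1} = 0
G(10) = mex{0,2,0,2,0} = 1
G(11) = mex{1,0,1,0,1} = 2
G(12) = mex{2,1,2,1,2} = 0

0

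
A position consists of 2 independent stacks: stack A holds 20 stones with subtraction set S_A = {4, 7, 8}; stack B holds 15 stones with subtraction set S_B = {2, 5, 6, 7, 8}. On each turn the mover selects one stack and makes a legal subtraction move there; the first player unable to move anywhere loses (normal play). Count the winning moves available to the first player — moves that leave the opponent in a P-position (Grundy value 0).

3

Stack A, S = {4, 7, 8}:
G(0) = 0
G(1) = mex{} = 0
G(2) = mex{} = 0
G(3) = mex{} = 0
G(4) = mex{0} = 1
G(5) = mex{0} = 1
G(6) = mex{0} = 1
G(7) = mex{0,0} = 1
G(8) = mex{1,0,0} = 2
G(9) = mex{1,0,0} = 2
G(10) = mex{1,0,0} = 2
G(11) = mex{1,1,0} = 2
G(12) = mex{2,1,1} = 0
G(13) = mex{2,1,1} = 0
G(14) = mex{2,1,1} = 0
G(15) = mex{2,2,1} = 0
G(16) = mex{0,2,2} = 1
G(17) = mex{0,2,2} = 1
G(18) = mex{0,2,2} = 1
G(19) = mex{0,0,2} = 1
G(20) = mex{1,0,0} = 2
G_A(20) = 2.
Stack B, S = {2, 5, 6, 7, 8}:
n :  0  1  2  3  4  5  6  7  8  9 10 11 12 13 14 15
G :  0  0  1  1  0  2  1  3  2  2  3  3  4  0  0  1
G_B(15) = 1.
Combined Grundy value = 2 ⊕ 1 = 3.
A winning move leaves total XOR = 0, i.e. changes one component's Grundy value g to g ⊕ X where X is the current total.
Stack A: need g' = 2⊕3 = 1. Options: 20−4→G=1, 20−7→G=0, 20−8→G=0. Hits: 1.
Stack B: need g' = 1⊕3 = 2. Options: 15−2→G=0, 15−5→G=3, 15−6→G=2, 15−7→G=2, 15−8→G=3. Hits: 2.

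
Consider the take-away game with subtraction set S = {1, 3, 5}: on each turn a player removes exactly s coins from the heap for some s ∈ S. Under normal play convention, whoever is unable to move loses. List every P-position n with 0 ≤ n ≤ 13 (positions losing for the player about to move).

n :  0  1  2  3  4  5  6  7  8  9 10 11 12 13
G :  0  1  0  1  0  1  0  1  0  1  0  1  0  1
P-positions are exactly the n with G(n) = 0.

0, 2, 4, 6, 8, 10, 12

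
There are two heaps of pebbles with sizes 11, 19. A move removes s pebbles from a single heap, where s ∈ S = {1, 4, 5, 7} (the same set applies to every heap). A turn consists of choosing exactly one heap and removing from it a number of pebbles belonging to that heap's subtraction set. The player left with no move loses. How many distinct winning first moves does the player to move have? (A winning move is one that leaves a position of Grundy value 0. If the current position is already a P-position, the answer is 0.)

0

All heaps use S = {1, 4, 5, 7}:
n :  0  1  2  3  4  5  6  7  8  9 10 11 12 13 14 15 16 17 18 19
G :  0  1  0  1  2  3  2  3  0  1  0  1  2  3  2  3  0  1  0  1
Heap A: G(11) = 1.
Heap B: G(19) = 1.
Combined Grundy value = 1 ⊕ 1 = 0.
A winning move leaves total XOR = 0, i.e. changes one component's Grundy value g to g ⊕ X where X is the current total.
Heap A: target g' = 1⊕0 = 1, but every legal move changes the Grundy value (mex property), so 0 moves.
Heap B: target g' = 1⊕0 = 1, but every legal move changes the Grundy value (mex property), so 0 moves.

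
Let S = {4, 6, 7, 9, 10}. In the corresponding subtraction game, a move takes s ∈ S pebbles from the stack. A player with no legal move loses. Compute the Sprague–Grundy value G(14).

G(0) = 0
G(1) = mex{} = 0
G(2) = mex{} = 0
G(3) = mex{} = 0
G(4) = mex{0} = 1
G(5) = mex{0} = 1
G(6) = mex{0,0} = 1
G(7) = mex{0,0,0} = 1
G(8) = mex{1,0,0} = 2
G(9) = mex{1,0,0,0} = 2
G(10) = mex{1,1,0,0,0} = 2
G(11) = mex{1,1,1,0,0} = 2
G(12) = mex{2,1,1,0,0} = 3
G(13) = mex{2,1,1,1,0} = 3
G(14) = mex{2,2,1,1,1} = 0

0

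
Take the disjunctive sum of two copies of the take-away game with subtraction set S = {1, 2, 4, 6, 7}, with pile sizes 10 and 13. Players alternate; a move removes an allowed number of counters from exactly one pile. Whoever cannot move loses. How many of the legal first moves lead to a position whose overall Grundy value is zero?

All piles use S = {1, 2, 4, 6, 7}:
n :  0  1  2  3  4  5  6  7  8  9 10 11 12 13
G :  0  1  2  0  1  2  3  4  0  1  2  0  1  2
Pile A: G(10) = 2.
Pile B: G(13) = 2.
Combined Grundy value = 2 ⊕ 2 = 0.
A winning move leaves total XOR = 0, i.e. changes one component's Grundy value g to g ⊕ X where X is the current total.
Pile A: target g' = 2⊕0 = 2, but every legal move changes the Grundy value (mex property), so 0 moves.
Pile B: target g' = 2⊕0 = 2, but every legal move changes the Grundy value (mex property), so 0 moves.

0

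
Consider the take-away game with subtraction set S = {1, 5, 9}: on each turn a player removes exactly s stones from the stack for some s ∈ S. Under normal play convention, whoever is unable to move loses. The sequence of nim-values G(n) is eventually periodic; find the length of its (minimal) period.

2

G(0) = 0
G(1) = mex{0} = 1
G(2) = mex{1} = 0
G(3) = mex{0} = 1
G(4) = mex{1} = 0
G(5) = mex{0,0} = 1
G(6) = mex{1,1} = 0
G(7) = mex{0,0} = 1
G(8) = mex{1,1} = 0
G(9) = mex{0,0,0} = 1
G(10) = mex{1,1,1} = 0
G(11) = mex{0,0,0} = 1
G(12) = mex{1,1,1} = 0
G(13) = mex{0,0,0} = 1
G(14) = mex{1,1,1} = 0
G(n+2) = G(n) holds for n = 0,…,8 (a full window of length max(S) = 9), so the sequence is purely periodic with period 2.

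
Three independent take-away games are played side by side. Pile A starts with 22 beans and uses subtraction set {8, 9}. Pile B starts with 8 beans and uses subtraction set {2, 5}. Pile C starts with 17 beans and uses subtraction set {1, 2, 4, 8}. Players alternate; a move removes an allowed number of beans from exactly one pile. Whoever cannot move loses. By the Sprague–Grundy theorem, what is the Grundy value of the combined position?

2

Pile A, S = {8, 9}:
G(0) = 0
G(1) = mex{} = 0
G(2) = mex{} = 0
G(3) = mex{} = 0
G(4) = mex{} = 0
G(5) = mex{} = 0
G(6) = mex{} = 0
G(7) = mex{} = 0
G(8) = mex{0} = 1
G(9) = mex{0,0} = 1
G(10) = mex{0,0} = 1
G(11) = mex{0,0} = 1
G(12) = mex{0,0} = 1
G(13) = mex{0,0} = 1
G(14) = mex{0,0} = 1
G(15) = mex{0,0} = 1
G(16) = mex{1,0} = 2
G(17) = mex{1,1} = 0
G(18) = mex{1,1} = 0
G(19) = mex{1,1} = 0
G(20) = mex{1,1} = 0
G(21) = mex{1,1} = 0
G(22) = mex{1,1} = 0
G_A(22) = 0.
Pile B, S = {2, 5}:
n : 0 1 2 3 4 5 6 7 8
G : 0 0 1 1 0 2 1 0 0
G_B(8) = 0.
Pile C, S = {1, 2, 4, 8}:
n :  0  1  2  3  4  5  6  7  8  9 10 11 12 13 14 15 16 17
G :  0  1  2  0  1  2  0  1  2  0  1  2  0  1  2  0  1  2
G_C(17) = 2.
Combined Grundy value = 0 ⊕ 0 ⊕ 2 = 2.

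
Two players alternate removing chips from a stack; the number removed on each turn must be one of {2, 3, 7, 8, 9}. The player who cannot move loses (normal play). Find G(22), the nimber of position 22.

n :  0  1  2  3  4  5  6  7  8  9 10 11 12 13 14 15 16 17 18 19 20 21 22
G :  0  0  1  1  2  0  0  1  1  2  2  0  3  1  2  2  0  0  1  1  2  0  0

0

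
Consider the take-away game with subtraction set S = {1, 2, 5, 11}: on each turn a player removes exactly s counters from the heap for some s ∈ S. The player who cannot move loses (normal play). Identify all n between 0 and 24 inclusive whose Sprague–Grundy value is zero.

0, 3, 6, 9, 12, 15, 18, 21, 24

n :  0  1  2  3  4  5  6  7  8  9 10 11 12 13 14 15 16 17 18 19 20 21 22 23 24
G :  0  1  2  0  1  2  0  1  2  0  1  2  0  1  2  0  1  2  0  1  2  0  1  2  0
P-positions are exactly the n with G(n) = 0.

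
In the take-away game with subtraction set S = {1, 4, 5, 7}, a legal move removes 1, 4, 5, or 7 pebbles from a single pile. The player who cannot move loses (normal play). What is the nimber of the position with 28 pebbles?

n :  0  1  2  3  4  5  6  7  8  9 10 11 12 13 14 15 16 17 18 19 20 21 22 23 24 25 26 27 28
G :  0  1  0  1  2  3  2  3  0  1  0  1  2  3  2  3  0  1  0  1  2  3  2  3  0  1  0  1  2

2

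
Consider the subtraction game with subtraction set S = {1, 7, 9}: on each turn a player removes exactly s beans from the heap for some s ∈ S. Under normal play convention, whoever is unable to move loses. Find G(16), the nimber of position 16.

n :  0  1  2  3  4  5  6  7  8  9 10 11 12 13 14 15 16
G :  0  1  0  1  0  1  0  1  0  1  0  1  0  1  0  1  0

0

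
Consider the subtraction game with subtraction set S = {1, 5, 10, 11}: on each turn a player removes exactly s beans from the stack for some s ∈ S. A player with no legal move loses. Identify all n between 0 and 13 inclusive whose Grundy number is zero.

G(0) = 0
G(1) = mex{0} = 1
G(2) = mex{1} = 0
G(3) = mex{0} = 1
G(4) = mex{1} = 0
G(5) = mex{0,0} = 1
G(6) = mex{1,1} = 0
G(7) = mex{0,0} = 1
G(8) = mex{1,1} = 0
G(9) = mex{0,0} = 1
G(10) = mex{1,1,0} = 2
G(11) = mex{2,0,1,0} = 3
G(12) = mex{3,1,0,1} = 2
G(13) = mex{2,0,1,0} = 3
P-positions are exactly the n with G(n) = 0.

0, 2, 4, 6, 8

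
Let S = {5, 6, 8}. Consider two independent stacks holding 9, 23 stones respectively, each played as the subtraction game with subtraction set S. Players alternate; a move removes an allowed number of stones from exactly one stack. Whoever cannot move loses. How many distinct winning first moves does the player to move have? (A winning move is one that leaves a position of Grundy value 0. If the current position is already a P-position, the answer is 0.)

All stacks use S = {5, 6, 8}:
G(0) = 0
G(1) = mex{} = 0
G(2) = mex{} = 0
G(3) = mex{} = 0
G(4) = mex{} = 0
G(5) = mex{0} = 1
G(6) = mex{0,0} = 1
G(7) = mex{0,0} = 1
G(8) = mex{0,0,0} = 1
G(9) = mex{0,0,0} = 1
G(10) = mex{1,0,0} = 2
G(11) = mex{1,1,0} = 2
G(12) = mex{1,1,0} = 2
G(13) = mex{1,1,1} = 0
G(14) = mex{1,1,1} = 0
G(15) = mex{2,1,1} = 0
G(16) = mex{2,2,1} = 0
G(17) = mex{2,2,1} = 0
G(18) = mex{0,2,2} = 1
G(19) = mex{0,0,2} = 1
G(20) = mex{0,0,2} = 1
G(21) = mex{0,0,0} = 1
G(22) = mex{0,0,0} = 1
G(23) = mex{1,0,0} = 2
Stack A: G(9) = 1.
Stack B: G(23) = 2.
Combined Grundy value = 1 ⊕ 2 = 3.
A winning move leaves total XOR = 0, i.e. changes one component's Grundy value g to g ⊕ X where X is the current total.
Stack A: need g' = 1⊕3 = 2. Options: 9−5→G=0, 9−6→G=0, 9−8→G=0. Hits: 0.
Stack B: need g' = 2⊕3 = 1. Options: 23−5→G=1, 23−6→G=0, 23−8→G=0. Hits: 1.

1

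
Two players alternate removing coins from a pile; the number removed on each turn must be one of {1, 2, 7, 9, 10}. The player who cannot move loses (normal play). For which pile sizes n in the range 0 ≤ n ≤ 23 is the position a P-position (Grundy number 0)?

n :  0  1  2  3  4  5  6  7  8  9 10 11 12 13 14 15 16 17 18 19 20 21 22 23
G :  0  1  2  0  1  2  0  1  2  3  4  0  1  2  0  1  2  0  1  2  3  4  0  1
P-positions are exactly the n with G(n) = 0.

0, 3, 6, 11, 14, 17, 22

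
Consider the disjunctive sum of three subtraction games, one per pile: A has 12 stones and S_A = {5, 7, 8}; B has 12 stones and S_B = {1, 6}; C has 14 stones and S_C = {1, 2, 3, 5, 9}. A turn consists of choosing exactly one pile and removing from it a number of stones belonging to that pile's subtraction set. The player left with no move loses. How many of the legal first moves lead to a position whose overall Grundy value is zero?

Pile A, S = {5, 7, 8}:
n :  0  1  2  3  4  5  6  7  8  9 10 11 12
G :  0  0  0  0  0  1  1  1  1  1  2  2  2
G_A(12) = 2.
Pile B, S = {1, 6}:
n :  0  1  2  3  4  5  6  7  8  9 10 11 12
G :  0  1  0  1  0  1  2  0  1  0  1  0  1
G_B(12) = 1.
Pile C, S = {1, 2, 3, 5, 9}:
n :  0  1  2  3  4  5  6  7  8  9 10 11 12 13 14
G :  0  1  2  3  0  1  2  3  0  1  2  3  0  1  2
G_C(14) = 2.
Combined Grundy value = 2 ⊕ 1 ⊕ 2 = 1.
A winning move leaves total XOR = 0, i.e. changes one component's Grundy value g to g ⊕ X where X is the current total.
Pile A: need g' = 2⊕1 = 3. Options: 12−5→G=1, 12−7→G=1, 12−8→G=0. Hits: 0.
Pile B: need g' = 1⊕1 = 0. Options: 12−1→G=0, 12−6→G=2. Hits: 1.
Pile C: need g' = 2⊕1 = 3. Options: 14−1→G=1, 14−2→G=0, 14−3→G=3, 14−5→G=1, 14−9→G=1. Hits: 1.

2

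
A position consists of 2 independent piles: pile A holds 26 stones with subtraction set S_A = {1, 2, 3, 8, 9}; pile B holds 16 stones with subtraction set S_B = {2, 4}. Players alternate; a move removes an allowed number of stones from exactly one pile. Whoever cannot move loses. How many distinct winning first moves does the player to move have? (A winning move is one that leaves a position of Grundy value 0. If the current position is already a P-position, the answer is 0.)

Pile A, S = {1, 2, 3, 8, 9}:
n :  0  1  2  3  4  5  6  7  8  9 10 11 12 13 14 15 16 17 18 19 20 21 22 23 24 25 26
G :  0  1  2  3  0  1  2  3  4  5  0  1  2  3  0  1  2  3  4  5  0  1  2  3  0  1  2
G_A(26) = 2.
Pile B, S = {2, 4}:
G(0) = 0
G(1) = mex{} = 0
G(2) = mex{0} = 1
G(3) = mex{0} = 1
G(4) = mex{1,0} = 2
G(5) = mex{1,0} = 2
G(6) = mex{2,1} = 0
G(7) = mex{2,1} = 0
G(8) = mex{0,2} = 1
G(9) = mex{0,2} = 1
G(10) = mex{1,0} = 2
G(11) = mex{1,0} = 2
G(12) = mex{2,1} = 0
G(13) = mex{2,1} = 0
G(14) = mex{0,2} = 1
G(15) = mex{0,2} = 1
G(16) = mex{1,0} = 2
G_B(16) = 2.
Combined Grundy value = 2 ⊕ 2 = 0.
A winning move leaves total XOR = 0, i.e. changes one component's Grundy value g to g ⊕ X where X is the current total.
Pile A: target g' = 2⊕0 = 2, but every legal move changes the Grundy value (mex property), so 0 moves.
Pile B: target g' = 2⊕0 = 2, but every legal move changes the Grundy value (mex property), so 0 moves.

0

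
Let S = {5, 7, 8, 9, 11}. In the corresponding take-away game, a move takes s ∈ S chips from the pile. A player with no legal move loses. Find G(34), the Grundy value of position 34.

n :  0  1  2  3  4  5  6  7  8  9 10 11 12 13 14 15 16 17 18 19 20 21 22 23 24 25 26 27 28 29 30 31 32 33 34
G :  0  0  0  0  0  1  1  1  1  1  2  2  2  2  2  3  0  0  0  0  0  1  1  1  1  1  2  2  2  2  2  3  0  0  0

0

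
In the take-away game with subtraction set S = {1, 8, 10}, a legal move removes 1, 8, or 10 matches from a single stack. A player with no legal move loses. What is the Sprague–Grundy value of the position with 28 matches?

1

n :  0  1  2  3  4  5  6  7  8  9 10 11 12 13 14 15 16 17 18 19 20 21 22 23 24 25 26 27 28
G :  0  1  0  1  0  1  0  1  2  0  1  0  1  0  1  0  1  2  0  1  0  1  0  1  0  1  2  0  1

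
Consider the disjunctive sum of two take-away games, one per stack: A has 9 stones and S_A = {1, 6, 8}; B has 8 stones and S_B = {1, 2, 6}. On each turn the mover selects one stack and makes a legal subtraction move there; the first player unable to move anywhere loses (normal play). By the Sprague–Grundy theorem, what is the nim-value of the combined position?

Stack A, S = {1, 6, 8}:
G(0) = 0
G(1) = mex{0} = 1
G(2) = mex{1} = 0
G(3) = mex{0} = 1
G(4) = mex{1} = 0
G(5) = mex{0} = 1
G(6) = mex{1,0} = 2
G(7) = mex{2,1} = 0
G(8) = mex{0,0,0} = 1
G(9) = mex{1,1,1} = 0
G_A(9) = 0.
Stack B, S = {1, 2, 6}:
G(0) = 0
G(1) = mex{0} = 1
G(2) = mex{1,0} = 2
G(3) = mex{2,1} = 0
G(4) = mex{0,2} = 1
G(5) = mex{1,0} = 2
G(6) = mex{2,1,0} = 3
G(7) = mex{3,2,1} = 0
G(8) = mex{0,3,2} = 1
G_B(8) = 1.
Combined Grundy value = 0 ⊕ 1 = 1.

1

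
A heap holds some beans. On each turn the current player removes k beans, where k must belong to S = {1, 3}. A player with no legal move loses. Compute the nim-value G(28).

0

n :  0  1  2  3  4  5  6  7  8  9 10 11 12 13 14 15 16 17 18 19 20 21 22 23 24 25 26 27 28
G :  0  1  0  1  0  1  0  1  0  1  0  1  0  1  0  1  0  1  0  1  0  1  0  1  0  1  0  1  0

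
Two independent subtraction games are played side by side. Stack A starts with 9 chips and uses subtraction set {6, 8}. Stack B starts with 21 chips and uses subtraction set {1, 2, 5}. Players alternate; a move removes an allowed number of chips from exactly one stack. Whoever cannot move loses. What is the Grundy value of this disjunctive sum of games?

Stack A, S = {6, 8}:
G(0) = 0
G(1) = mex{} = 0
G(2) = mex{} = 0
G(3) = mex{} = 0
G(4) = mex{} = 0
G(5) = mex{} = 0
G(6) = mex{0} = 1
G(7) = mex{0} = 1
G(8) = mex{0,0} = 1
G(9) = mex{0,0} = 1
G_A(9) = 1.
Stack B, S = {1, 2, 5}:
G(0) = 0
G(1) = mex{0} = 1
G(2) = mex{1,0} = 2
G(3) = mex{2,1} = 0
G(4) = mex{0,2} = 1
G(5) = mex{1,0,0} = 2
G(6) = mex{2,1,1} = 0
G(7) = mex{0,2,2} = 1
G(8) = mex{1,0,0} = 2
G(9) = mex{2,1,1} = 0
G(10) = mex{0,2,2} = 1
G(11) = mex{1,0,0} = 2
G(12) = mex{2,1,1} = 0
G(13) = mex{0,2,2} = 1
G(14) = mex{1,0,0} = 2
G(15) = mex{2,1,1} = 0
G(16) = mex{0,2,2} = 1
G(17) = mex{1,0,0} = 2
G(18) = mex{2,1,1} = 0
G(19) = mex{0,2,2} = 1
G(20) = mex{1,0,0} = 2
G(21) = mex{2,1,1} = 0
G_B(21) = 0.
Combined Grundy value = 1 ⊕ 0 = 1.

1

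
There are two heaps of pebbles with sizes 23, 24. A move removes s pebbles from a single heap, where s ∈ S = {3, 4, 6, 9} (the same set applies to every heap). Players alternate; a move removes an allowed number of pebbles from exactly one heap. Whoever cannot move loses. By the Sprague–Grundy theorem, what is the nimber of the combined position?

All heaps use S = {3, 4, 6, 9}:
n :  0  1  2  3  4  5  6  7  8  9 10 11 12 13 14 15 16 17 18 19 20 21 22 23 24
G :  0  0  0  1  1  1  2  2  2  3  3  3  0  0  0  1  1  1  2  2  2  3  3  3  0
Heap A: G(23) = 3.
Heap B: G(24) = 0.
Combined Grundy value = 3 ⊕ 0 = 3.

3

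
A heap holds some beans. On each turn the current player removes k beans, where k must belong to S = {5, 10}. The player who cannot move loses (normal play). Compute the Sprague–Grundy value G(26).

n :  0  1  2  3  4  5  6  7  8  9 10 11 12 13 14 15 16 17 18 19 20 21 22 23 24 25 26
G :  0  0  0  0  0  1  1  1  1  1  2  2  2  2  2  0  0  0  0  0  1  1  1  1  1  2  2

2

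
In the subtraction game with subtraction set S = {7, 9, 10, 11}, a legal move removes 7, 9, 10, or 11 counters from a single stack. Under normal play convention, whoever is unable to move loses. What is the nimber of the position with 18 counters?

0

n :  0  1  2  3  4  5  6  7  8  9 10 11 12 13 14 15 16 17 18
G :  0  0  0  0  0  0  0  1  1  1  1  1  1  1  2  2  2  2  0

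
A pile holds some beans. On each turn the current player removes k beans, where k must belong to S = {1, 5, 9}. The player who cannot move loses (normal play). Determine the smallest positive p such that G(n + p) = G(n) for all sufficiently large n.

G(0) = 0
G(1) = mex{0} = 1
G(2) = mex{1} = 0
G(3) = mex{0} = 1
G(4) = mex{1} = 0
G(5) = mex{0,0} = 1
G(6) = mex{1,1} = 0
G(7) = mex{0,0} = 1
G(8) = mex{1,1} = 0
G(9) = mex{0,0,0} = 1
G(10) = mex{1,1,1} = 0
G(11) = mex{0,0,0} = 1
G(12) = mex{1,1,1} = 0
G(13) = mex{0,0,0} = 1
G(14) = mex{1,1,1} = 0
G(n+2) = G(n) holds for n = 0,…,8 (a full window of length max(S) = 9), so the sequence is purely periodic with period 2.

2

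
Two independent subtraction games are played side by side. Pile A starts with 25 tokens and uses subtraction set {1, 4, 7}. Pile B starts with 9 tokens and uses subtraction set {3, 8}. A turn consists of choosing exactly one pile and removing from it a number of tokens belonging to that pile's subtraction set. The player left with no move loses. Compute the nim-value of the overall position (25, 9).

Pile A, S = {1, 4, 7}:
n :  0  1  2  3  4  5  6  7  8  9 10 11 12 13 14 15 16 17 18 19 20 21 22 23 24 25
G :  0  1  0  1  2  0  1  2  0  1  0  1  2  0  1  2  0  1  0  1  2  0  1  2  0  1
G_A(25) = 1.
Pile B, S = {3, 8}:
G(0) = 0
G(1) = mex{} = 0
G(2) = mex{} = 0
G(3) = mex{0} = 1
G(4) = mex{0} = 1
G(5) = mex{0} = 1
G(6) = mex{1} = 0
G(7) = mex{1} = 0
G(8) = mex{1,0} = 2
G(9) = mex{0,0} = 1
G_B(9) = 1.
Combined Grundy value = 1 ⊕ 1 = 0.

0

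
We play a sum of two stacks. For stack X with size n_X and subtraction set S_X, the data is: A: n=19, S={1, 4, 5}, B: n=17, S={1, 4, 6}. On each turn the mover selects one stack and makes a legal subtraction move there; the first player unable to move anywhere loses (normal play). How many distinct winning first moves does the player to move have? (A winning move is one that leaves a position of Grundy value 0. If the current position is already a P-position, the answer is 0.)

4

Stack A, S = {1, 4, 5}:
G(0) = 0
G(1) = mex{0} = 1
G(2) = mex{1} = 0
G(3) = mex{0} = 1
G(4) = mex{1,0} = 2
G(5) = mex{2,1,0} = 3
G(6) = mex{3,0,1} = 2
G(7) = mex{2,1,0} = 3
G(8) = mex{3,2,1} = 0
G(9) = mex{0,3,2} = 1
G(10) = mex{1,2,3} = 0
G(11) = mex{0,3,2} = 1
G(12) = mex{1,0,3} = 2
G(13) = mex{2,1,0} = 3
G(14) = mex{3,0,1} = 2
G(15) = mex{2,1,0} = 3
G(16) = mex{3,2,1} = 0
G(17) = mex{0,3,2} = 1
G(18) = mex{1,2,3} = 0
G(19) = mex{0,3,2} = 1
G_A(19) = 1.
Stack B, S = {1, 4, 6}:
n :  0  1  2  3  4  5  6  7  8  9 10 11 12 13 14 15 16 17
G :  0  1  0  1  2  0  1  0  1  2  0  1  0  1  2  0  1  0
G_B(17) = 0.
Combined Grundy value = 1 ⊕ 0 = 1.
A winning move leaves total XOR = 0, i.e. changes one component's Grundy value g to g ⊕ X where X is the current total.
Stack A: need g' = 1⊕1 = 0. Options: 19−1→G=0, 19−4→G=3, 19−5→G=2. Hits: 1.
Stack B: need g' = 0⊕1 = 1. Options: 17−1→G=1, 17−4→G=1, 17−6→G=1. Hits: 3.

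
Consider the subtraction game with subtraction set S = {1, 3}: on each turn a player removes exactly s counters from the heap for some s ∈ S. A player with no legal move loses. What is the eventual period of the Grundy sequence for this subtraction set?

n :  0  1  2  3  4  5  6  7  8  9 10 11 12 13 14
G :  0  1  0  1  0  1  0  1  0  1  0  1  0  1  0
G(n+2) = G(n) holds for n = 0,…,2 (a full window of length max(S) = 3), so the sequence is purely periodic with period 2.

2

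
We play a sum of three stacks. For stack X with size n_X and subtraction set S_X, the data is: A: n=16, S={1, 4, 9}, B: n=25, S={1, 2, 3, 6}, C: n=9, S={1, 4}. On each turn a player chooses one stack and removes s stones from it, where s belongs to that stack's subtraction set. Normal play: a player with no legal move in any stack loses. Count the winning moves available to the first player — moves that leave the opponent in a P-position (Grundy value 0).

3

Stack A, S = {1, 4, 9}:
n :  0  1  2  3  4  5  6  7  8  9 10 11 12 13 14 15 16
G :  0  1  0  1  2  0  1  0  1  2  0  1  0  1  2  0  1
G_A(16) = 1.
Stack B, S = {1, 2, 3, 6}:
G(0) = 0
G(1) = mex{0} = 1
G(2) = mex{1,0} = 2
G(3) = mex{2,1,0} = 3
G(4) = mex{3,2,1} = 0
G(5) = mex{0,3,2} = 1
G(6) = mex{1,0,3,0} = 2
G(7) = mex{2,1,0,1} = 3
G(8) = mex{3,2,1,2} = 0
G(9) = mex{0,3,2,3} = 1
G(10) = mex{1,0,3,0} = 2
G(11) = mex{2,1,0,1} = 3
G(12) = mex{3,2,1,2} = 0
G(13) = mex{0,3,2,3} = 1
G(14) = mex{1,0,3,0} = 2
G(15) = mex{2,1,0,1} = 3
G(16) = mex{3,2,1,2} = 0
G(17) = mex{0,3,2,3} = 1
G(18) = mex{1,0,3,0} = 2
G(19) = mex{2,1,0,1} = 3
G(20) = mex{3,2,1,2} = 0
G(21) = mex{0,3,2,3} = 1
G(22) = mex{1,0,3,0} = 2
G(23) = mex{2,1,0,1} = 3
G(24) = mex{3,2,1,2} = 0
G(25) = mex{0,3,2,3} = 1
G_B(25) = 1.
Stack C, S = {1, 4}:
G(0) = 0
G(1) = mex{0} = 1
G(2) = mex{1} = 0
G(3) = mex{0} = 1
G(4) = mex{1,0} = 2
G(5) = mex{2,1} = 0
G(6) = mex{0,0} = 1
G(7) = mex{1,1} = 0
G(8) = mex{0,2} = 1
G(9) = mex{1,0} = 2
G_C(9) = 2.
Combined Grundy value = 1 ⊕ 1 ⊕ 2 = 2.
A winning move leaves total XOR = 0, i.e. changes one component's Grundy value g to g ⊕ X where X is the current total.
Stack A: need g' = 1⊕2 = 3. Options: 16−1→G=0, 16−4→G=0, 16−9→G=0. Hits: 0.
Stack B: need g' = 1⊕2 = 3. Options: 25−1→G=0, 25−2→G=3, 25−3→G=2, 25−6→G=3. Hits: 2.
Stack C: need g' = 2⊕2 = 0. Options: 9−1→G=1, 9−4→G=0. Hits: 1.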